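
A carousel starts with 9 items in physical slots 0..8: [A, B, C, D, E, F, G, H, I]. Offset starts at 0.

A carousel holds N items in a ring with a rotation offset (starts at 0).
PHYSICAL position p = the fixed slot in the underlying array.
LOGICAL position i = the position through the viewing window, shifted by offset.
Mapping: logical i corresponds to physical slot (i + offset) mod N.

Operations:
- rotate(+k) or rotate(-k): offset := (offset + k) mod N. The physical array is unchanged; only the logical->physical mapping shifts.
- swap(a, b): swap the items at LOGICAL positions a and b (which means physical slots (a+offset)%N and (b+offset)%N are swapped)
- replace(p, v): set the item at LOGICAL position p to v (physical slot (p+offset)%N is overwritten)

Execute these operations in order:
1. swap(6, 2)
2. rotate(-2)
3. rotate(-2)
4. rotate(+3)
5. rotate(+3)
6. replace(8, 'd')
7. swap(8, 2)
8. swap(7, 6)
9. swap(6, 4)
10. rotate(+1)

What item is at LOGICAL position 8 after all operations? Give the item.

After op 1 (swap(6, 2)): offset=0, physical=[A,B,G,D,E,F,C,H,I], logical=[A,B,G,D,E,F,C,H,I]
After op 2 (rotate(-2)): offset=7, physical=[A,B,G,D,E,F,C,H,I], logical=[H,I,A,B,G,D,E,F,C]
After op 3 (rotate(-2)): offset=5, physical=[A,B,G,D,E,F,C,H,I], logical=[F,C,H,I,A,B,G,D,E]
After op 4 (rotate(+3)): offset=8, physical=[A,B,G,D,E,F,C,H,I], logical=[I,A,B,G,D,E,F,C,H]
After op 5 (rotate(+3)): offset=2, physical=[A,B,G,D,E,F,C,H,I], logical=[G,D,E,F,C,H,I,A,B]
After op 6 (replace(8, 'd')): offset=2, physical=[A,d,G,D,E,F,C,H,I], logical=[G,D,E,F,C,H,I,A,d]
After op 7 (swap(8, 2)): offset=2, physical=[A,E,G,D,d,F,C,H,I], logical=[G,D,d,F,C,H,I,A,E]
After op 8 (swap(7, 6)): offset=2, physical=[I,E,G,D,d,F,C,H,A], logical=[G,D,d,F,C,H,A,I,E]
After op 9 (swap(6, 4)): offset=2, physical=[I,E,G,D,d,F,A,H,C], logical=[G,D,d,F,A,H,C,I,E]
After op 10 (rotate(+1)): offset=3, physical=[I,E,G,D,d,F,A,H,C], logical=[D,d,F,A,H,C,I,E,G]

Answer: G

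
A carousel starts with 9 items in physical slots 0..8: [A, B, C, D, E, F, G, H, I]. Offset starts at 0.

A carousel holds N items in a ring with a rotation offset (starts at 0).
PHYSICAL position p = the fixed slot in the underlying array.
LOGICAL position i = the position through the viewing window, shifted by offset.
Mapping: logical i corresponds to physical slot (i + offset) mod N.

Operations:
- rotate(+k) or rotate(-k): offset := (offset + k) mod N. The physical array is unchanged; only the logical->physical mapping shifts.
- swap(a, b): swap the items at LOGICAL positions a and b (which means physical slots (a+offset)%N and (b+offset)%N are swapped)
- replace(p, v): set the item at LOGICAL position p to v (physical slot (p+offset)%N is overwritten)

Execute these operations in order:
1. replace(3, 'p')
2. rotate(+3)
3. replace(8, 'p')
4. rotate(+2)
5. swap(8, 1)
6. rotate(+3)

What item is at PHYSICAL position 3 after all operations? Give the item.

Answer: p

Derivation:
After op 1 (replace(3, 'p')): offset=0, physical=[A,B,C,p,E,F,G,H,I], logical=[A,B,C,p,E,F,G,H,I]
After op 2 (rotate(+3)): offset=3, physical=[A,B,C,p,E,F,G,H,I], logical=[p,E,F,G,H,I,A,B,C]
After op 3 (replace(8, 'p')): offset=3, physical=[A,B,p,p,E,F,G,H,I], logical=[p,E,F,G,H,I,A,B,p]
After op 4 (rotate(+2)): offset=5, physical=[A,B,p,p,E,F,G,H,I], logical=[F,G,H,I,A,B,p,p,E]
After op 5 (swap(8, 1)): offset=5, physical=[A,B,p,p,G,F,E,H,I], logical=[F,E,H,I,A,B,p,p,G]
After op 6 (rotate(+3)): offset=8, physical=[A,B,p,p,G,F,E,H,I], logical=[I,A,B,p,p,G,F,E,H]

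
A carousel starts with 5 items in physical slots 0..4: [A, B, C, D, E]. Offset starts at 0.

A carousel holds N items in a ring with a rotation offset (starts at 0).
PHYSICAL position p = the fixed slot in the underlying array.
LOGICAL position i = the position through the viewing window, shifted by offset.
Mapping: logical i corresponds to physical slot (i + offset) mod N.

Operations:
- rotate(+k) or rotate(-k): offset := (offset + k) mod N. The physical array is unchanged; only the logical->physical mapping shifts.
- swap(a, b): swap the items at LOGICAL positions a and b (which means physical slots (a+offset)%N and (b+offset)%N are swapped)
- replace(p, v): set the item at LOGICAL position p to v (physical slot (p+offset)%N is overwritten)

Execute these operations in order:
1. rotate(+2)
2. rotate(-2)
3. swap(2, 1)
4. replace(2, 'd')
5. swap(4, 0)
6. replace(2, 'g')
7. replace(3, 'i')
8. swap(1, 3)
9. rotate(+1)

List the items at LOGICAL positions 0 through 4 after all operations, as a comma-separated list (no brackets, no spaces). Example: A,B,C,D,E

After op 1 (rotate(+2)): offset=2, physical=[A,B,C,D,E], logical=[C,D,E,A,B]
After op 2 (rotate(-2)): offset=0, physical=[A,B,C,D,E], logical=[A,B,C,D,E]
After op 3 (swap(2, 1)): offset=0, physical=[A,C,B,D,E], logical=[A,C,B,D,E]
After op 4 (replace(2, 'd')): offset=0, physical=[A,C,d,D,E], logical=[A,C,d,D,E]
After op 5 (swap(4, 0)): offset=0, physical=[E,C,d,D,A], logical=[E,C,d,D,A]
After op 6 (replace(2, 'g')): offset=0, physical=[E,C,g,D,A], logical=[E,C,g,D,A]
After op 7 (replace(3, 'i')): offset=0, physical=[E,C,g,i,A], logical=[E,C,g,i,A]
After op 8 (swap(1, 3)): offset=0, physical=[E,i,g,C,A], logical=[E,i,g,C,A]
After op 9 (rotate(+1)): offset=1, physical=[E,i,g,C,A], logical=[i,g,C,A,E]

Answer: i,g,C,A,E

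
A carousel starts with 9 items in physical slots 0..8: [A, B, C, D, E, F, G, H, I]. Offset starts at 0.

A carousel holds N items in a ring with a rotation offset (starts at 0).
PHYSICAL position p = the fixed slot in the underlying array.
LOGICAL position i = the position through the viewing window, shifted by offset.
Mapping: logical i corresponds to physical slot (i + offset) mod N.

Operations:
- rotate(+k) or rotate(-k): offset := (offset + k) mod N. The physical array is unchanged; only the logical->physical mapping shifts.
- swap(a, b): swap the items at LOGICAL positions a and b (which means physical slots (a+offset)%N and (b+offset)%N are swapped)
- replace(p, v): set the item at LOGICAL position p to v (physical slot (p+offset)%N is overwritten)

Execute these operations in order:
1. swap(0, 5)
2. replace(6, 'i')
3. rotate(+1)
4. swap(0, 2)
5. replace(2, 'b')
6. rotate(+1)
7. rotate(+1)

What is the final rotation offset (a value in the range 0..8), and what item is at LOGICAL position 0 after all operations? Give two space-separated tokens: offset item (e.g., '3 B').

After op 1 (swap(0, 5)): offset=0, physical=[F,B,C,D,E,A,G,H,I], logical=[F,B,C,D,E,A,G,H,I]
After op 2 (replace(6, 'i')): offset=0, physical=[F,B,C,D,E,A,i,H,I], logical=[F,B,C,D,E,A,i,H,I]
After op 3 (rotate(+1)): offset=1, physical=[F,B,C,D,E,A,i,H,I], logical=[B,C,D,E,A,i,H,I,F]
After op 4 (swap(0, 2)): offset=1, physical=[F,D,C,B,E,A,i,H,I], logical=[D,C,B,E,A,i,H,I,F]
After op 5 (replace(2, 'b')): offset=1, physical=[F,D,C,b,E,A,i,H,I], logical=[D,C,b,E,A,i,H,I,F]
After op 6 (rotate(+1)): offset=2, physical=[F,D,C,b,E,A,i,H,I], logical=[C,b,E,A,i,H,I,F,D]
After op 7 (rotate(+1)): offset=3, physical=[F,D,C,b,E,A,i,H,I], logical=[b,E,A,i,H,I,F,D,C]

Answer: 3 b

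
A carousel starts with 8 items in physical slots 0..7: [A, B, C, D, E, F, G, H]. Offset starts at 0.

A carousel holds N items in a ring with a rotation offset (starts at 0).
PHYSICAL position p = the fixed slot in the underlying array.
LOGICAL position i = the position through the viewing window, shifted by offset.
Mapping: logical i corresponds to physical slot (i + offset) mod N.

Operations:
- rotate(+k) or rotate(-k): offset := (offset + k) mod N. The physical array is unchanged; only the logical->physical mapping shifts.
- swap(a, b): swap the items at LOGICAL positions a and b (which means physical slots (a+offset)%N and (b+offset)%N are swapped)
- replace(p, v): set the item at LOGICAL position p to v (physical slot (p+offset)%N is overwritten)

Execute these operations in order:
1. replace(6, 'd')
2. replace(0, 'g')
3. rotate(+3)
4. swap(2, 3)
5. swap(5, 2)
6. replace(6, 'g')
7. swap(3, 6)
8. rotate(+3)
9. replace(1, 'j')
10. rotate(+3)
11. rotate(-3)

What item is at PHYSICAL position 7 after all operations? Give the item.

After op 1 (replace(6, 'd')): offset=0, physical=[A,B,C,D,E,F,d,H], logical=[A,B,C,D,E,F,d,H]
After op 2 (replace(0, 'g')): offset=0, physical=[g,B,C,D,E,F,d,H], logical=[g,B,C,D,E,F,d,H]
After op 3 (rotate(+3)): offset=3, physical=[g,B,C,D,E,F,d,H], logical=[D,E,F,d,H,g,B,C]
After op 4 (swap(2, 3)): offset=3, physical=[g,B,C,D,E,d,F,H], logical=[D,E,d,F,H,g,B,C]
After op 5 (swap(5, 2)): offset=3, physical=[d,B,C,D,E,g,F,H], logical=[D,E,g,F,H,d,B,C]
After op 6 (replace(6, 'g')): offset=3, physical=[d,g,C,D,E,g,F,H], logical=[D,E,g,F,H,d,g,C]
After op 7 (swap(3, 6)): offset=3, physical=[d,F,C,D,E,g,g,H], logical=[D,E,g,g,H,d,F,C]
After op 8 (rotate(+3)): offset=6, physical=[d,F,C,D,E,g,g,H], logical=[g,H,d,F,C,D,E,g]
After op 9 (replace(1, 'j')): offset=6, physical=[d,F,C,D,E,g,g,j], logical=[g,j,d,F,C,D,E,g]
After op 10 (rotate(+3)): offset=1, physical=[d,F,C,D,E,g,g,j], logical=[F,C,D,E,g,g,j,d]
After op 11 (rotate(-3)): offset=6, physical=[d,F,C,D,E,g,g,j], logical=[g,j,d,F,C,D,E,g]

Answer: j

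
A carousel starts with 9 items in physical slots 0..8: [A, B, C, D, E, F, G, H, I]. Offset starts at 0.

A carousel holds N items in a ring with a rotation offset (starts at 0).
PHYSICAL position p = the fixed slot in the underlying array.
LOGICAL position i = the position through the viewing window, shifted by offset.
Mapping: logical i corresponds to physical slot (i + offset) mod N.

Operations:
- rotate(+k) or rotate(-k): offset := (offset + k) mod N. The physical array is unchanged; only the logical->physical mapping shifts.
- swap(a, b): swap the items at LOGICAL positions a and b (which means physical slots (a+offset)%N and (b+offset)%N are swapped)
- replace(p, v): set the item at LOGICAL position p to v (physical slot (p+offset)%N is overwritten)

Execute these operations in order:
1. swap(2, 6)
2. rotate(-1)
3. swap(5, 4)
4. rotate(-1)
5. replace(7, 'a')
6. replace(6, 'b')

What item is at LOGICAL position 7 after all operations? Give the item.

Answer: a

Derivation:
After op 1 (swap(2, 6)): offset=0, physical=[A,B,G,D,E,F,C,H,I], logical=[A,B,G,D,E,F,C,H,I]
After op 2 (rotate(-1)): offset=8, physical=[A,B,G,D,E,F,C,H,I], logical=[I,A,B,G,D,E,F,C,H]
After op 3 (swap(5, 4)): offset=8, physical=[A,B,G,E,D,F,C,H,I], logical=[I,A,B,G,E,D,F,C,H]
After op 4 (rotate(-1)): offset=7, physical=[A,B,G,E,D,F,C,H,I], logical=[H,I,A,B,G,E,D,F,C]
After op 5 (replace(7, 'a')): offset=7, physical=[A,B,G,E,D,a,C,H,I], logical=[H,I,A,B,G,E,D,a,C]
After op 6 (replace(6, 'b')): offset=7, physical=[A,B,G,E,b,a,C,H,I], logical=[H,I,A,B,G,E,b,a,C]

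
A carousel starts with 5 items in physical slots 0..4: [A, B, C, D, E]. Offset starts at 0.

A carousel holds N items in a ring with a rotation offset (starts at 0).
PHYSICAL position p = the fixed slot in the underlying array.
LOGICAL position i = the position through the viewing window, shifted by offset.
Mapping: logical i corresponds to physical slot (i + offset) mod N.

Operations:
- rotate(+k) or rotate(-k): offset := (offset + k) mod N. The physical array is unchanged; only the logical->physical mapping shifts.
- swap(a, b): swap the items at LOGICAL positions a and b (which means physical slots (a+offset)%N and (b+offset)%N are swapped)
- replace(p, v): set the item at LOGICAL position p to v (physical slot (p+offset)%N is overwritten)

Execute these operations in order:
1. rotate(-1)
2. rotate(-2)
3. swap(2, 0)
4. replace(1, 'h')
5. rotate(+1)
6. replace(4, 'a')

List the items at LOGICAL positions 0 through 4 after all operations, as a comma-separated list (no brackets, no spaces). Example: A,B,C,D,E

After op 1 (rotate(-1)): offset=4, physical=[A,B,C,D,E], logical=[E,A,B,C,D]
After op 2 (rotate(-2)): offset=2, physical=[A,B,C,D,E], logical=[C,D,E,A,B]
After op 3 (swap(2, 0)): offset=2, physical=[A,B,E,D,C], logical=[E,D,C,A,B]
After op 4 (replace(1, 'h')): offset=2, physical=[A,B,E,h,C], logical=[E,h,C,A,B]
After op 5 (rotate(+1)): offset=3, physical=[A,B,E,h,C], logical=[h,C,A,B,E]
After op 6 (replace(4, 'a')): offset=3, physical=[A,B,a,h,C], logical=[h,C,A,B,a]

Answer: h,C,A,B,a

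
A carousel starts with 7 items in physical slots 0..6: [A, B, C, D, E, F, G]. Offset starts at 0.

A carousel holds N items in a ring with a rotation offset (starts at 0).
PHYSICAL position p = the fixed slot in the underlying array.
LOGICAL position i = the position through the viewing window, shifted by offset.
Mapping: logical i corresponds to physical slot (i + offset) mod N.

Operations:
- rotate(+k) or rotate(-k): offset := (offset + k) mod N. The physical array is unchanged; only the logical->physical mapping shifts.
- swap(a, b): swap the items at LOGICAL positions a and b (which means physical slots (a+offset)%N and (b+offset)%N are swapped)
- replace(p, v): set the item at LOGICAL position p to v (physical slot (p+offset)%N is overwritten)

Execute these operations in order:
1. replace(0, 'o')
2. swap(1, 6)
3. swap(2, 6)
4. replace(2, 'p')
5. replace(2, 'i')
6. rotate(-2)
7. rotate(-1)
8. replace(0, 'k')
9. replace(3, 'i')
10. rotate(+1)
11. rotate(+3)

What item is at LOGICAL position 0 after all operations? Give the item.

Answer: G

Derivation:
After op 1 (replace(0, 'o')): offset=0, physical=[o,B,C,D,E,F,G], logical=[o,B,C,D,E,F,G]
After op 2 (swap(1, 6)): offset=0, physical=[o,G,C,D,E,F,B], logical=[o,G,C,D,E,F,B]
After op 3 (swap(2, 6)): offset=0, physical=[o,G,B,D,E,F,C], logical=[o,G,B,D,E,F,C]
After op 4 (replace(2, 'p')): offset=0, physical=[o,G,p,D,E,F,C], logical=[o,G,p,D,E,F,C]
After op 5 (replace(2, 'i')): offset=0, physical=[o,G,i,D,E,F,C], logical=[o,G,i,D,E,F,C]
After op 6 (rotate(-2)): offset=5, physical=[o,G,i,D,E,F,C], logical=[F,C,o,G,i,D,E]
After op 7 (rotate(-1)): offset=4, physical=[o,G,i,D,E,F,C], logical=[E,F,C,o,G,i,D]
After op 8 (replace(0, 'k')): offset=4, physical=[o,G,i,D,k,F,C], logical=[k,F,C,o,G,i,D]
After op 9 (replace(3, 'i')): offset=4, physical=[i,G,i,D,k,F,C], logical=[k,F,C,i,G,i,D]
After op 10 (rotate(+1)): offset=5, physical=[i,G,i,D,k,F,C], logical=[F,C,i,G,i,D,k]
After op 11 (rotate(+3)): offset=1, physical=[i,G,i,D,k,F,C], logical=[G,i,D,k,F,C,i]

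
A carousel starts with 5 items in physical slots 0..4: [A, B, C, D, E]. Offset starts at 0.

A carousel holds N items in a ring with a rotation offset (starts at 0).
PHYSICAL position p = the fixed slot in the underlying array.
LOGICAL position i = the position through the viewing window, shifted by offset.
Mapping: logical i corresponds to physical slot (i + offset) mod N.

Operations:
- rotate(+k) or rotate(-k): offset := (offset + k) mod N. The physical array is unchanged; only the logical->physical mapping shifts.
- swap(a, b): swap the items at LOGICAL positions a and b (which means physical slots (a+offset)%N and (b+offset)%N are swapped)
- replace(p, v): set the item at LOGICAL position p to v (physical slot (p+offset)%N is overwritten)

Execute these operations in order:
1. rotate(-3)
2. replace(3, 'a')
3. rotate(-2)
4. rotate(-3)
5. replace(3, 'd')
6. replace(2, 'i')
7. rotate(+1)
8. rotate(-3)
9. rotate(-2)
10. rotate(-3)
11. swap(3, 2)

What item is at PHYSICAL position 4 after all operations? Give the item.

Answer: i

Derivation:
After op 1 (rotate(-3)): offset=2, physical=[A,B,C,D,E], logical=[C,D,E,A,B]
After op 2 (replace(3, 'a')): offset=2, physical=[a,B,C,D,E], logical=[C,D,E,a,B]
After op 3 (rotate(-2)): offset=0, physical=[a,B,C,D,E], logical=[a,B,C,D,E]
After op 4 (rotate(-3)): offset=2, physical=[a,B,C,D,E], logical=[C,D,E,a,B]
After op 5 (replace(3, 'd')): offset=2, physical=[d,B,C,D,E], logical=[C,D,E,d,B]
After op 6 (replace(2, 'i')): offset=2, physical=[d,B,C,D,i], logical=[C,D,i,d,B]
After op 7 (rotate(+1)): offset=3, physical=[d,B,C,D,i], logical=[D,i,d,B,C]
After op 8 (rotate(-3)): offset=0, physical=[d,B,C,D,i], logical=[d,B,C,D,i]
After op 9 (rotate(-2)): offset=3, physical=[d,B,C,D,i], logical=[D,i,d,B,C]
After op 10 (rotate(-3)): offset=0, physical=[d,B,C,D,i], logical=[d,B,C,D,i]
After op 11 (swap(3, 2)): offset=0, physical=[d,B,D,C,i], logical=[d,B,D,C,i]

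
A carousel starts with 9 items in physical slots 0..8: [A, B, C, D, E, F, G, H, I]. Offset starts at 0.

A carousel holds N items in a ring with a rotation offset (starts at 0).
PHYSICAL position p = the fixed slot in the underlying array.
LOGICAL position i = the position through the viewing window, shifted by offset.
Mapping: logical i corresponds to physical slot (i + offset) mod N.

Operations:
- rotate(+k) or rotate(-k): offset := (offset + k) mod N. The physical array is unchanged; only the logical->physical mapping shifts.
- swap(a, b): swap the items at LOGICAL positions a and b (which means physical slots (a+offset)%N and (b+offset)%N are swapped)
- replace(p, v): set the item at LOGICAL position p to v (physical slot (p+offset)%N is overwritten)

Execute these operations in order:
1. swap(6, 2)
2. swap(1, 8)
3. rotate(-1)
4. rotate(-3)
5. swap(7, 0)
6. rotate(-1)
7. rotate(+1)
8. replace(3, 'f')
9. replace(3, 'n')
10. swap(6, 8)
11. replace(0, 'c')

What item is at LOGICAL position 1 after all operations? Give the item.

After op 1 (swap(6, 2)): offset=0, physical=[A,B,G,D,E,F,C,H,I], logical=[A,B,G,D,E,F,C,H,I]
After op 2 (swap(1, 8)): offset=0, physical=[A,I,G,D,E,F,C,H,B], logical=[A,I,G,D,E,F,C,H,B]
After op 3 (rotate(-1)): offset=8, physical=[A,I,G,D,E,F,C,H,B], logical=[B,A,I,G,D,E,F,C,H]
After op 4 (rotate(-3)): offset=5, physical=[A,I,G,D,E,F,C,H,B], logical=[F,C,H,B,A,I,G,D,E]
After op 5 (swap(7, 0)): offset=5, physical=[A,I,G,F,E,D,C,H,B], logical=[D,C,H,B,A,I,G,F,E]
After op 6 (rotate(-1)): offset=4, physical=[A,I,G,F,E,D,C,H,B], logical=[E,D,C,H,B,A,I,G,F]
After op 7 (rotate(+1)): offset=5, physical=[A,I,G,F,E,D,C,H,B], logical=[D,C,H,B,A,I,G,F,E]
After op 8 (replace(3, 'f')): offset=5, physical=[A,I,G,F,E,D,C,H,f], logical=[D,C,H,f,A,I,G,F,E]
After op 9 (replace(3, 'n')): offset=5, physical=[A,I,G,F,E,D,C,H,n], logical=[D,C,H,n,A,I,G,F,E]
After op 10 (swap(6, 8)): offset=5, physical=[A,I,E,F,G,D,C,H,n], logical=[D,C,H,n,A,I,E,F,G]
After op 11 (replace(0, 'c')): offset=5, physical=[A,I,E,F,G,c,C,H,n], logical=[c,C,H,n,A,I,E,F,G]

Answer: C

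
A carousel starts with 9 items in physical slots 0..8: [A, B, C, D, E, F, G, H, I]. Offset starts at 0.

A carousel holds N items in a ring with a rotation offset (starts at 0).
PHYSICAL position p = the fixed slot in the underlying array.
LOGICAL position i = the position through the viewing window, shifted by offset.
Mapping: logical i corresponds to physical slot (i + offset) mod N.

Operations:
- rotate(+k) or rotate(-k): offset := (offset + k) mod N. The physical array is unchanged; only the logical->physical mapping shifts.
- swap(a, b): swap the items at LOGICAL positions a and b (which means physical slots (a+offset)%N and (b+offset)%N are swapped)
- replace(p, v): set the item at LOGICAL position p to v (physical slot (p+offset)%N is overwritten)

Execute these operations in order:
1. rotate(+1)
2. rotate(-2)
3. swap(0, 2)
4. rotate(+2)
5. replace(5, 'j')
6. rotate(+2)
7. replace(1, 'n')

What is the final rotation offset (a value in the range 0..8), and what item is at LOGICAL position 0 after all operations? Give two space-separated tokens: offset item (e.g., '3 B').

Answer: 3 D

Derivation:
After op 1 (rotate(+1)): offset=1, physical=[A,B,C,D,E,F,G,H,I], logical=[B,C,D,E,F,G,H,I,A]
After op 2 (rotate(-2)): offset=8, physical=[A,B,C,D,E,F,G,H,I], logical=[I,A,B,C,D,E,F,G,H]
After op 3 (swap(0, 2)): offset=8, physical=[A,I,C,D,E,F,G,H,B], logical=[B,A,I,C,D,E,F,G,H]
After op 4 (rotate(+2)): offset=1, physical=[A,I,C,D,E,F,G,H,B], logical=[I,C,D,E,F,G,H,B,A]
After op 5 (replace(5, 'j')): offset=1, physical=[A,I,C,D,E,F,j,H,B], logical=[I,C,D,E,F,j,H,B,A]
After op 6 (rotate(+2)): offset=3, physical=[A,I,C,D,E,F,j,H,B], logical=[D,E,F,j,H,B,A,I,C]
After op 7 (replace(1, 'n')): offset=3, physical=[A,I,C,D,n,F,j,H,B], logical=[D,n,F,j,H,B,A,I,C]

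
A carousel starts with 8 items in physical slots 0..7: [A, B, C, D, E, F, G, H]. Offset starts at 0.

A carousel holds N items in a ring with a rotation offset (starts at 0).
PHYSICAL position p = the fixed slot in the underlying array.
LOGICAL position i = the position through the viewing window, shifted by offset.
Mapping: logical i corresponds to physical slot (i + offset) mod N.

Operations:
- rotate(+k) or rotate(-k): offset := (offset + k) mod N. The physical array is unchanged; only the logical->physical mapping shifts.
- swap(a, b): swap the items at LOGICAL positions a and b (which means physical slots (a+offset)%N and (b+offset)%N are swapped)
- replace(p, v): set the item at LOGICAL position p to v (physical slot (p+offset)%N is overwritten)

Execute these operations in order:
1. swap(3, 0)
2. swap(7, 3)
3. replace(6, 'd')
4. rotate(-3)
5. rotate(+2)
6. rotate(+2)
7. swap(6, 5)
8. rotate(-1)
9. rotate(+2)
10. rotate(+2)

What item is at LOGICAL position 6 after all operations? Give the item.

Answer: C

Derivation:
After op 1 (swap(3, 0)): offset=0, physical=[D,B,C,A,E,F,G,H], logical=[D,B,C,A,E,F,G,H]
After op 2 (swap(7, 3)): offset=0, physical=[D,B,C,H,E,F,G,A], logical=[D,B,C,H,E,F,G,A]
After op 3 (replace(6, 'd')): offset=0, physical=[D,B,C,H,E,F,d,A], logical=[D,B,C,H,E,F,d,A]
After op 4 (rotate(-3)): offset=5, physical=[D,B,C,H,E,F,d,A], logical=[F,d,A,D,B,C,H,E]
After op 5 (rotate(+2)): offset=7, physical=[D,B,C,H,E,F,d,A], logical=[A,D,B,C,H,E,F,d]
After op 6 (rotate(+2)): offset=1, physical=[D,B,C,H,E,F,d,A], logical=[B,C,H,E,F,d,A,D]
After op 7 (swap(6, 5)): offset=1, physical=[D,B,C,H,E,F,A,d], logical=[B,C,H,E,F,A,d,D]
After op 8 (rotate(-1)): offset=0, physical=[D,B,C,H,E,F,A,d], logical=[D,B,C,H,E,F,A,d]
After op 9 (rotate(+2)): offset=2, physical=[D,B,C,H,E,F,A,d], logical=[C,H,E,F,A,d,D,B]
After op 10 (rotate(+2)): offset=4, physical=[D,B,C,H,E,F,A,d], logical=[E,F,A,d,D,B,C,H]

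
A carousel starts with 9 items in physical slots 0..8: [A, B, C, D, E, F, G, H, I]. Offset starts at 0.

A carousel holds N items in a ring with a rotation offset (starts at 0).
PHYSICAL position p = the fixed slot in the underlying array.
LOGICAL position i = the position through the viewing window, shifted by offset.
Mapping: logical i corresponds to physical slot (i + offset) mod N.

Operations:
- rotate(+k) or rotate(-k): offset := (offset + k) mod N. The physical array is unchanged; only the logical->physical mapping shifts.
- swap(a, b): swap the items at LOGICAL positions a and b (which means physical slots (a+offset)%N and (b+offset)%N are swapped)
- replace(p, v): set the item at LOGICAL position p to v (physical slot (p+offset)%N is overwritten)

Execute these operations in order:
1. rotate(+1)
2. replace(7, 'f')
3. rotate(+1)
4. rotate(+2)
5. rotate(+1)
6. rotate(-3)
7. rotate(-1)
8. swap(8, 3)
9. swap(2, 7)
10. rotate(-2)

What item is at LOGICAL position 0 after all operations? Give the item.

Answer: D

Derivation:
After op 1 (rotate(+1)): offset=1, physical=[A,B,C,D,E,F,G,H,I], logical=[B,C,D,E,F,G,H,I,A]
After op 2 (replace(7, 'f')): offset=1, physical=[A,B,C,D,E,F,G,H,f], logical=[B,C,D,E,F,G,H,f,A]
After op 3 (rotate(+1)): offset=2, physical=[A,B,C,D,E,F,G,H,f], logical=[C,D,E,F,G,H,f,A,B]
After op 4 (rotate(+2)): offset=4, physical=[A,B,C,D,E,F,G,H,f], logical=[E,F,G,H,f,A,B,C,D]
After op 5 (rotate(+1)): offset=5, physical=[A,B,C,D,E,F,G,H,f], logical=[F,G,H,f,A,B,C,D,E]
After op 6 (rotate(-3)): offset=2, physical=[A,B,C,D,E,F,G,H,f], logical=[C,D,E,F,G,H,f,A,B]
After op 7 (rotate(-1)): offset=1, physical=[A,B,C,D,E,F,G,H,f], logical=[B,C,D,E,F,G,H,f,A]
After op 8 (swap(8, 3)): offset=1, physical=[E,B,C,D,A,F,G,H,f], logical=[B,C,D,A,F,G,H,f,E]
After op 9 (swap(2, 7)): offset=1, physical=[E,B,C,f,A,F,G,H,D], logical=[B,C,f,A,F,G,H,D,E]
After op 10 (rotate(-2)): offset=8, physical=[E,B,C,f,A,F,G,H,D], logical=[D,E,B,C,f,A,F,G,H]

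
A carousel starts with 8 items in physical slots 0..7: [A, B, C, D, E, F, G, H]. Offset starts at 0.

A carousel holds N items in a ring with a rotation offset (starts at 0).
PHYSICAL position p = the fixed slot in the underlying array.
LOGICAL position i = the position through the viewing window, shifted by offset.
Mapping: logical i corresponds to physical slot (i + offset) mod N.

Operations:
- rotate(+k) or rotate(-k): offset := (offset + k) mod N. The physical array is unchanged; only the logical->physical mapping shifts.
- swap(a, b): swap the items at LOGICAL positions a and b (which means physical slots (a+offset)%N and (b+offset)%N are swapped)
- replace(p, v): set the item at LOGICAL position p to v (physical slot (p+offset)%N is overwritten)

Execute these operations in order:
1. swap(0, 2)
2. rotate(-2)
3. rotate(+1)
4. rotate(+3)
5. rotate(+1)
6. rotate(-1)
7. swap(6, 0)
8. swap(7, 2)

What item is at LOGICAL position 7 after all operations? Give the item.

After op 1 (swap(0, 2)): offset=0, physical=[C,B,A,D,E,F,G,H], logical=[C,B,A,D,E,F,G,H]
After op 2 (rotate(-2)): offset=6, physical=[C,B,A,D,E,F,G,H], logical=[G,H,C,B,A,D,E,F]
After op 3 (rotate(+1)): offset=7, physical=[C,B,A,D,E,F,G,H], logical=[H,C,B,A,D,E,F,G]
After op 4 (rotate(+3)): offset=2, physical=[C,B,A,D,E,F,G,H], logical=[A,D,E,F,G,H,C,B]
After op 5 (rotate(+1)): offset=3, physical=[C,B,A,D,E,F,G,H], logical=[D,E,F,G,H,C,B,A]
After op 6 (rotate(-1)): offset=2, physical=[C,B,A,D,E,F,G,H], logical=[A,D,E,F,G,H,C,B]
After op 7 (swap(6, 0)): offset=2, physical=[A,B,C,D,E,F,G,H], logical=[C,D,E,F,G,H,A,B]
After op 8 (swap(7, 2)): offset=2, physical=[A,E,C,D,B,F,G,H], logical=[C,D,B,F,G,H,A,E]

Answer: E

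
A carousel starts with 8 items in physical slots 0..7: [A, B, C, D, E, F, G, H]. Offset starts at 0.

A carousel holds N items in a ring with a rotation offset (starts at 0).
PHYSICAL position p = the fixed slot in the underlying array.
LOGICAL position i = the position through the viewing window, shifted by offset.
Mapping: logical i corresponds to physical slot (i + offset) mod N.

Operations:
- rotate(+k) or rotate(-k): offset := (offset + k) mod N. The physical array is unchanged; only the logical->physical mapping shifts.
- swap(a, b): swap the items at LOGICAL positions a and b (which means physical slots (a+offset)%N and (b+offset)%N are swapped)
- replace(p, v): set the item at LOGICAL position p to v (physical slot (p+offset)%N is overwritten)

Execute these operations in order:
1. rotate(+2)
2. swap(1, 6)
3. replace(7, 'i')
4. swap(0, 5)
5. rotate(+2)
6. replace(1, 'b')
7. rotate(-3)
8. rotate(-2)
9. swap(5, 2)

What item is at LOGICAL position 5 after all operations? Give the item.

After op 1 (rotate(+2)): offset=2, physical=[A,B,C,D,E,F,G,H], logical=[C,D,E,F,G,H,A,B]
After op 2 (swap(1, 6)): offset=2, physical=[D,B,C,A,E,F,G,H], logical=[C,A,E,F,G,H,D,B]
After op 3 (replace(7, 'i')): offset=2, physical=[D,i,C,A,E,F,G,H], logical=[C,A,E,F,G,H,D,i]
After op 4 (swap(0, 5)): offset=2, physical=[D,i,H,A,E,F,G,C], logical=[H,A,E,F,G,C,D,i]
After op 5 (rotate(+2)): offset=4, physical=[D,i,H,A,E,F,G,C], logical=[E,F,G,C,D,i,H,A]
After op 6 (replace(1, 'b')): offset=4, physical=[D,i,H,A,E,b,G,C], logical=[E,b,G,C,D,i,H,A]
After op 7 (rotate(-3)): offset=1, physical=[D,i,H,A,E,b,G,C], logical=[i,H,A,E,b,G,C,D]
After op 8 (rotate(-2)): offset=7, physical=[D,i,H,A,E,b,G,C], logical=[C,D,i,H,A,E,b,G]
After op 9 (swap(5, 2)): offset=7, physical=[D,E,H,A,i,b,G,C], logical=[C,D,E,H,A,i,b,G]

Answer: i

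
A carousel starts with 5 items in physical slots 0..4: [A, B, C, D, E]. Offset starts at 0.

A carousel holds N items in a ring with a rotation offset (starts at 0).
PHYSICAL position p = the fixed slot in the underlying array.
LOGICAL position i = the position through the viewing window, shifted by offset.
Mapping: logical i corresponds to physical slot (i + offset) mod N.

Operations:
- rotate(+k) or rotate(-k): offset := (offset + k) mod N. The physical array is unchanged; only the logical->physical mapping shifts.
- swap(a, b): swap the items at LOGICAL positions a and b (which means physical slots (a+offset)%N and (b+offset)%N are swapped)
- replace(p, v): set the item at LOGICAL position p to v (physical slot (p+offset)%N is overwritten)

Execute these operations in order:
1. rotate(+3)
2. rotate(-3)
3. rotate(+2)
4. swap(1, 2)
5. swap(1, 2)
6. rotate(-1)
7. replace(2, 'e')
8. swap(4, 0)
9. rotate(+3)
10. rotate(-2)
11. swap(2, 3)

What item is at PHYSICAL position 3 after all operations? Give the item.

After op 1 (rotate(+3)): offset=3, physical=[A,B,C,D,E], logical=[D,E,A,B,C]
After op 2 (rotate(-3)): offset=0, physical=[A,B,C,D,E], logical=[A,B,C,D,E]
After op 3 (rotate(+2)): offset=2, physical=[A,B,C,D,E], logical=[C,D,E,A,B]
After op 4 (swap(1, 2)): offset=2, physical=[A,B,C,E,D], logical=[C,E,D,A,B]
After op 5 (swap(1, 2)): offset=2, physical=[A,B,C,D,E], logical=[C,D,E,A,B]
After op 6 (rotate(-1)): offset=1, physical=[A,B,C,D,E], logical=[B,C,D,E,A]
After op 7 (replace(2, 'e')): offset=1, physical=[A,B,C,e,E], logical=[B,C,e,E,A]
After op 8 (swap(4, 0)): offset=1, physical=[B,A,C,e,E], logical=[A,C,e,E,B]
After op 9 (rotate(+3)): offset=4, physical=[B,A,C,e,E], logical=[E,B,A,C,e]
After op 10 (rotate(-2)): offset=2, physical=[B,A,C,e,E], logical=[C,e,E,B,A]
After op 11 (swap(2, 3)): offset=2, physical=[E,A,C,e,B], logical=[C,e,B,E,A]

Answer: e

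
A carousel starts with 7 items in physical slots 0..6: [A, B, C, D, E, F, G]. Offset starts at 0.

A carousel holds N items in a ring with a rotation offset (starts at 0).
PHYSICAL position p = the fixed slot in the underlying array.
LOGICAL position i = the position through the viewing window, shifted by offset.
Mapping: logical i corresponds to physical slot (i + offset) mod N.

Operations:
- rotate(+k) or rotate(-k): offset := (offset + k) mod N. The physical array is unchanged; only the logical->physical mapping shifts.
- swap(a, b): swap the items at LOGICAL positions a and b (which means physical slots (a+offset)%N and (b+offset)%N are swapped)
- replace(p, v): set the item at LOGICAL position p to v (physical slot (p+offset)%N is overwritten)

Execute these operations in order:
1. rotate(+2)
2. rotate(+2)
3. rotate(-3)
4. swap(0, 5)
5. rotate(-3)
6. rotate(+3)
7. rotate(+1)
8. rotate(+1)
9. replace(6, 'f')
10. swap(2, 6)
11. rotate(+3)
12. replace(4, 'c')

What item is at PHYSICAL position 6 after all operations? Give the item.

Answer: B

Derivation:
After op 1 (rotate(+2)): offset=2, physical=[A,B,C,D,E,F,G], logical=[C,D,E,F,G,A,B]
After op 2 (rotate(+2)): offset=4, physical=[A,B,C,D,E,F,G], logical=[E,F,G,A,B,C,D]
After op 3 (rotate(-3)): offset=1, physical=[A,B,C,D,E,F,G], logical=[B,C,D,E,F,G,A]
After op 4 (swap(0, 5)): offset=1, physical=[A,G,C,D,E,F,B], logical=[G,C,D,E,F,B,A]
After op 5 (rotate(-3)): offset=5, physical=[A,G,C,D,E,F,B], logical=[F,B,A,G,C,D,E]
After op 6 (rotate(+3)): offset=1, physical=[A,G,C,D,E,F,B], logical=[G,C,D,E,F,B,A]
After op 7 (rotate(+1)): offset=2, physical=[A,G,C,D,E,F,B], logical=[C,D,E,F,B,A,G]
After op 8 (rotate(+1)): offset=3, physical=[A,G,C,D,E,F,B], logical=[D,E,F,B,A,G,C]
After op 9 (replace(6, 'f')): offset=3, physical=[A,G,f,D,E,F,B], logical=[D,E,F,B,A,G,f]
After op 10 (swap(2, 6)): offset=3, physical=[A,G,F,D,E,f,B], logical=[D,E,f,B,A,G,F]
After op 11 (rotate(+3)): offset=6, physical=[A,G,F,D,E,f,B], logical=[B,A,G,F,D,E,f]
After op 12 (replace(4, 'c')): offset=6, physical=[A,G,F,c,E,f,B], logical=[B,A,G,F,c,E,f]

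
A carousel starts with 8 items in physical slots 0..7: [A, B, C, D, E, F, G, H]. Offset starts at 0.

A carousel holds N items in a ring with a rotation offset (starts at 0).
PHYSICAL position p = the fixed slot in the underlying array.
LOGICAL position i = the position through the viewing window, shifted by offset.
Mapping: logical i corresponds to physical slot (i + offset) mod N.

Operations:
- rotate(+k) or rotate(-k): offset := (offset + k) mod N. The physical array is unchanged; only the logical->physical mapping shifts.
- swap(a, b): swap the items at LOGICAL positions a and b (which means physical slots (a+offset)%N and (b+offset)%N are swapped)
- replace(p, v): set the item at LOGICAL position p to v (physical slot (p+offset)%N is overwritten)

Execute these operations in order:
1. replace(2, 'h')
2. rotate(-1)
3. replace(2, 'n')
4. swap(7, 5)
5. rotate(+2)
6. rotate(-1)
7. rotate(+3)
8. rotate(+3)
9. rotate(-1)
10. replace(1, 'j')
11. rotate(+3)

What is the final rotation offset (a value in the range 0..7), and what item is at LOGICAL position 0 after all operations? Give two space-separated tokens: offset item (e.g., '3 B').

After op 1 (replace(2, 'h')): offset=0, physical=[A,B,h,D,E,F,G,H], logical=[A,B,h,D,E,F,G,H]
After op 2 (rotate(-1)): offset=7, physical=[A,B,h,D,E,F,G,H], logical=[H,A,B,h,D,E,F,G]
After op 3 (replace(2, 'n')): offset=7, physical=[A,n,h,D,E,F,G,H], logical=[H,A,n,h,D,E,F,G]
After op 4 (swap(7, 5)): offset=7, physical=[A,n,h,D,G,F,E,H], logical=[H,A,n,h,D,G,F,E]
After op 5 (rotate(+2)): offset=1, physical=[A,n,h,D,G,F,E,H], logical=[n,h,D,G,F,E,H,A]
After op 6 (rotate(-1)): offset=0, physical=[A,n,h,D,G,F,E,H], logical=[A,n,h,D,G,F,E,H]
After op 7 (rotate(+3)): offset=3, physical=[A,n,h,D,G,F,E,H], logical=[D,G,F,E,H,A,n,h]
After op 8 (rotate(+3)): offset=6, physical=[A,n,h,D,G,F,E,H], logical=[E,H,A,n,h,D,G,F]
After op 9 (rotate(-1)): offset=5, physical=[A,n,h,D,G,F,E,H], logical=[F,E,H,A,n,h,D,G]
After op 10 (replace(1, 'j')): offset=5, physical=[A,n,h,D,G,F,j,H], logical=[F,j,H,A,n,h,D,G]
After op 11 (rotate(+3)): offset=0, physical=[A,n,h,D,G,F,j,H], logical=[A,n,h,D,G,F,j,H]

Answer: 0 A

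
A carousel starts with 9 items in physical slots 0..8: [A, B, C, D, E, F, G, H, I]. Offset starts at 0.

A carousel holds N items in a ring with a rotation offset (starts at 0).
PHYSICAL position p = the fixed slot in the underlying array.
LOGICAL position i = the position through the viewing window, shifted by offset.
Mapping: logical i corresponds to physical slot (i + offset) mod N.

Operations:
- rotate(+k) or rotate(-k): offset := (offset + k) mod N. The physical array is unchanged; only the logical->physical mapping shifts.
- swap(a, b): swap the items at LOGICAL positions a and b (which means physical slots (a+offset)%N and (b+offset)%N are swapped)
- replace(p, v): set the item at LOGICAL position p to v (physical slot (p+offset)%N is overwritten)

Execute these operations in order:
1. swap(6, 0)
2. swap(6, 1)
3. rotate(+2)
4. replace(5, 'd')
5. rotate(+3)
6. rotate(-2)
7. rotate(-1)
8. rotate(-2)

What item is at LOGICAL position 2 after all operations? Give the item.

Answer: C

Derivation:
After op 1 (swap(6, 0)): offset=0, physical=[G,B,C,D,E,F,A,H,I], logical=[G,B,C,D,E,F,A,H,I]
After op 2 (swap(6, 1)): offset=0, physical=[G,A,C,D,E,F,B,H,I], logical=[G,A,C,D,E,F,B,H,I]
After op 3 (rotate(+2)): offset=2, physical=[G,A,C,D,E,F,B,H,I], logical=[C,D,E,F,B,H,I,G,A]
After op 4 (replace(5, 'd')): offset=2, physical=[G,A,C,D,E,F,B,d,I], logical=[C,D,E,F,B,d,I,G,A]
After op 5 (rotate(+3)): offset=5, physical=[G,A,C,D,E,F,B,d,I], logical=[F,B,d,I,G,A,C,D,E]
After op 6 (rotate(-2)): offset=3, physical=[G,A,C,D,E,F,B,d,I], logical=[D,E,F,B,d,I,G,A,C]
After op 7 (rotate(-1)): offset=2, physical=[G,A,C,D,E,F,B,d,I], logical=[C,D,E,F,B,d,I,G,A]
After op 8 (rotate(-2)): offset=0, physical=[G,A,C,D,E,F,B,d,I], logical=[G,A,C,D,E,F,B,d,I]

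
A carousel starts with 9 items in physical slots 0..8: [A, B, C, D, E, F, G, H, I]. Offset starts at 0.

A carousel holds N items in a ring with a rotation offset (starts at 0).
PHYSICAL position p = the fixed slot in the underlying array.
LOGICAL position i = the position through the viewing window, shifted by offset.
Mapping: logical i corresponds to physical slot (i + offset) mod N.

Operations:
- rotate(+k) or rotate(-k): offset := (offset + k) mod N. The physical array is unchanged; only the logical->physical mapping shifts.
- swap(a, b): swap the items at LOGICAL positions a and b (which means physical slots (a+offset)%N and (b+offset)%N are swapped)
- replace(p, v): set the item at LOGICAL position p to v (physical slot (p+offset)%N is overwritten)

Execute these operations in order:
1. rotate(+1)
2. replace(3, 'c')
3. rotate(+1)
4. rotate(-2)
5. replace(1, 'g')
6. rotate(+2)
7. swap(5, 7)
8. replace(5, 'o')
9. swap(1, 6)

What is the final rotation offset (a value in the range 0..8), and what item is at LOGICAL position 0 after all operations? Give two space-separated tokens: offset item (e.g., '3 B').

Answer: 2 C

Derivation:
After op 1 (rotate(+1)): offset=1, physical=[A,B,C,D,E,F,G,H,I], logical=[B,C,D,E,F,G,H,I,A]
After op 2 (replace(3, 'c')): offset=1, physical=[A,B,C,D,c,F,G,H,I], logical=[B,C,D,c,F,G,H,I,A]
After op 3 (rotate(+1)): offset=2, physical=[A,B,C,D,c,F,G,H,I], logical=[C,D,c,F,G,H,I,A,B]
After op 4 (rotate(-2)): offset=0, physical=[A,B,C,D,c,F,G,H,I], logical=[A,B,C,D,c,F,G,H,I]
After op 5 (replace(1, 'g')): offset=0, physical=[A,g,C,D,c,F,G,H,I], logical=[A,g,C,D,c,F,G,H,I]
After op 6 (rotate(+2)): offset=2, physical=[A,g,C,D,c,F,G,H,I], logical=[C,D,c,F,G,H,I,A,g]
After op 7 (swap(5, 7)): offset=2, physical=[H,g,C,D,c,F,G,A,I], logical=[C,D,c,F,G,A,I,H,g]
After op 8 (replace(5, 'o')): offset=2, physical=[H,g,C,D,c,F,G,o,I], logical=[C,D,c,F,G,o,I,H,g]
After op 9 (swap(1, 6)): offset=2, physical=[H,g,C,I,c,F,G,o,D], logical=[C,I,c,F,G,o,D,H,g]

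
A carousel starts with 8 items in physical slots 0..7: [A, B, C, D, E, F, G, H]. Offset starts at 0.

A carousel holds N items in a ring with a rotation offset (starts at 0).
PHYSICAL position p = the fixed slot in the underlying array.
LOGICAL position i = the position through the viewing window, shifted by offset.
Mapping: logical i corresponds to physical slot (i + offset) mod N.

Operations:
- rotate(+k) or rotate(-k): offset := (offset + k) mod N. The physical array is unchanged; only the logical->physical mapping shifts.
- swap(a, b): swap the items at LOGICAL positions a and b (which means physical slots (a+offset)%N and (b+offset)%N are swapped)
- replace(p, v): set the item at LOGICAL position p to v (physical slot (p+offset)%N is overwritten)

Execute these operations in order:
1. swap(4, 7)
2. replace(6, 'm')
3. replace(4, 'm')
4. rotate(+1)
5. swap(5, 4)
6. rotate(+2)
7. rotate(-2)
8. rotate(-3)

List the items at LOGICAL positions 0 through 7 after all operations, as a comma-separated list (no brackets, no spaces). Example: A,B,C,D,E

Answer: F,E,A,B,C,D,m,m

Derivation:
After op 1 (swap(4, 7)): offset=0, physical=[A,B,C,D,H,F,G,E], logical=[A,B,C,D,H,F,G,E]
After op 2 (replace(6, 'm')): offset=0, physical=[A,B,C,D,H,F,m,E], logical=[A,B,C,D,H,F,m,E]
After op 3 (replace(4, 'm')): offset=0, physical=[A,B,C,D,m,F,m,E], logical=[A,B,C,D,m,F,m,E]
After op 4 (rotate(+1)): offset=1, physical=[A,B,C,D,m,F,m,E], logical=[B,C,D,m,F,m,E,A]
After op 5 (swap(5, 4)): offset=1, physical=[A,B,C,D,m,m,F,E], logical=[B,C,D,m,m,F,E,A]
After op 6 (rotate(+2)): offset=3, physical=[A,B,C,D,m,m,F,E], logical=[D,m,m,F,E,A,B,C]
After op 7 (rotate(-2)): offset=1, physical=[A,B,C,D,m,m,F,E], logical=[B,C,D,m,m,F,E,A]
After op 8 (rotate(-3)): offset=6, physical=[A,B,C,D,m,m,F,E], logical=[F,E,A,B,C,D,m,m]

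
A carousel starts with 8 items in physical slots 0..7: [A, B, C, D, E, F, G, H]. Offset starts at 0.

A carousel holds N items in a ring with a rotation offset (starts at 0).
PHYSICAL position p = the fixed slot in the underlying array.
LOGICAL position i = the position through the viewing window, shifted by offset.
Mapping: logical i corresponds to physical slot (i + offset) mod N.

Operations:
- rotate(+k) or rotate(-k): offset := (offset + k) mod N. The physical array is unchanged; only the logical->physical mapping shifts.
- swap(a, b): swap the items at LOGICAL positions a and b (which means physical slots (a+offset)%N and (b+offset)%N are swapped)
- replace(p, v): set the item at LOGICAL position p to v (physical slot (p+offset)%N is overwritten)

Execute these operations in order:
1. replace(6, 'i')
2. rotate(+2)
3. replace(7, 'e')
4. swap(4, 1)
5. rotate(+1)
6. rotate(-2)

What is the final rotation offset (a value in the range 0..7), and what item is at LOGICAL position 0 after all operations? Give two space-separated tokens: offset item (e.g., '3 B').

After op 1 (replace(6, 'i')): offset=0, physical=[A,B,C,D,E,F,i,H], logical=[A,B,C,D,E,F,i,H]
After op 2 (rotate(+2)): offset=2, physical=[A,B,C,D,E,F,i,H], logical=[C,D,E,F,i,H,A,B]
After op 3 (replace(7, 'e')): offset=2, physical=[A,e,C,D,E,F,i,H], logical=[C,D,E,F,i,H,A,e]
After op 4 (swap(4, 1)): offset=2, physical=[A,e,C,i,E,F,D,H], logical=[C,i,E,F,D,H,A,e]
After op 5 (rotate(+1)): offset=3, physical=[A,e,C,i,E,F,D,H], logical=[i,E,F,D,H,A,e,C]
After op 6 (rotate(-2)): offset=1, physical=[A,e,C,i,E,F,D,H], logical=[e,C,i,E,F,D,H,A]

Answer: 1 e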